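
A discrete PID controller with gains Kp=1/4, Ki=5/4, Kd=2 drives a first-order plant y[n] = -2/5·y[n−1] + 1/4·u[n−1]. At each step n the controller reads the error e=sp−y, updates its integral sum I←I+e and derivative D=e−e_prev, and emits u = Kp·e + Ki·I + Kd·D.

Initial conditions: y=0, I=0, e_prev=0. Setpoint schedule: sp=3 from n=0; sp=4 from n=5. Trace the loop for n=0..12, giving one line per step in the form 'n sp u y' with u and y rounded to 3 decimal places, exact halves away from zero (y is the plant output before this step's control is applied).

(exact arithmetic carried between steps; '≈' marks a value shown rounded to 6 d.p. or computed from one; I and e_prev carry over from the previous line; the table rounds u and y to 3 d.p., halves away from zero)
n=0: y=0, sp=3, e=sp−y=3; I=3, D=e−e_prev=3; u=1/4·3+5/4·3+2·3=10.5; next y=-2/5·0+1/4·10.5=2.625
n=1: y=2.625, sp=3, e=sp−y=0.375; I=3.375, D=e−e_prev=-2.625; u=1/4·0.375+5/4·3.375+2·(-2.625)=-0.9375; next y=-2/5·2.625+1/4·(-0.9375)=-1.284375
n=2: y=-1.284375, sp=3, e=sp−y=4.284375; I=7.659375, D=e−e_prev=3.909375; u=1/4·4.284375+5/4·7.659375+2·3.909375≈18.464063; next y=-2/5·(-1.284375)+1/4·18.464063≈5.129766
n=3: y≈5.129766, sp=3, e=sp−y≈-2.129766; I≈5.529609, D=e−e_prev≈-6.414141; u=1/4·(-2.129766)+5/4·5.529609+2·(-6.414141)≈-6.448711; next y=-2/5·5.129766+1/4·(-6.448711)≈-3.664084
n=4: y≈-3.664084, sp=3, e=sp−y≈6.664084; I≈12.193693, D=e−e_prev≈8.793850; u=1/4·6.664084+5/4·12.193693+2·8.793850≈34.495837; next y=-2/5·(-3.664084)+1/4·34.495837≈10.089593
n=5: y≈10.089593, sp=4, e=sp−y≈-6.089593; I≈6.104101, D=e−e_prev≈-12.753677; u=1/4·(-6.089593)+5/4·6.104101+2·(-12.753677)≈-19.399626; next y=-2/5·10.089593+1/4·(-19.399626)≈-8.885744
n=6: y≈-8.885744, sp=4, e=sp−y≈12.885744; I≈18.989844, D=e−e_prev≈18.975336; u=1/4·12.885744+5/4·18.989844+2·18.975336≈64.909414; next y=-2/5·(-8.885744)+1/4·64.909414≈19.781651
n=7: y≈19.781651, sp=4, e=sp−y≈-15.781651; I≈3.208193, D=e−e_prev≈-28.667395; u=1/4·(-15.781651)+5/4·3.208193+2·(-28.667395)≈-57.269961; next y=-2/5·19.781651+1/4·(-57.269961)≈-22.230151
n=8: y≈-22.230151, sp=4, e=sp−y≈26.230151; I≈29.438344, D=e−e_prev≈42.011802; u=1/4·26.230151+5/4·29.438344+2·42.011802≈127.379070; next y=-2/5·(-22.230151)+1/4·127.379070≈40.736828
n=9: y≈40.736828, sp=4, e=sp−y≈-36.736828; I≈-7.298484, D=e−e_prev≈-62.966978; u=1/4·(-36.736828)+5/4·(-7.298484)+2·(-62.966978)≈-144.241269; next y=-2/5·40.736828+1/4·(-144.241269)≈-52.355048
n=10: y≈-52.355048, sp=4, e=sp−y≈56.355048; I≈49.056564, D=e−e_prev≈93.091876; u=1/4·56.355048+5/4·49.056564+2·93.091876≈261.593220; next y=-2/5·(-52.355048)+1/4·261.593220≈86.340324
n=11: y≈86.340324, sp=4, e=sp−y≈-82.340324; I≈-33.283760, D=e−e_prev≈-138.695373; u=1/4·(-82.340324)+5/4·(-33.283760)+2·(-138.695373)≈-339.580526; next y=-2/5·86.340324+1/4·(-339.580526)≈-119.431261
n=12: y≈-119.431261, sp=4, e=sp−y≈123.431261; I≈90.147501, D=e−e_prev≈205.771586; u=1/4·123.431261+5/4·90.147501+2·205.771586≈555.085363; next y=-2/5·(-119.431261)+1/4·555.085363≈186.543845

0 3 10.500 0.000
1 3 -0.938 2.625
2 3 18.464 -1.284
3 3 -6.449 5.130
4 3 34.496 -3.664
5 4 -19.400 10.090
6 4 64.909 -8.886
7 4 -57.270 19.782
8 4 127.379 -22.230
9 4 -144.241 40.737
10 4 261.593 -52.355
11 4 -339.581 86.340
12 4 555.085 -119.431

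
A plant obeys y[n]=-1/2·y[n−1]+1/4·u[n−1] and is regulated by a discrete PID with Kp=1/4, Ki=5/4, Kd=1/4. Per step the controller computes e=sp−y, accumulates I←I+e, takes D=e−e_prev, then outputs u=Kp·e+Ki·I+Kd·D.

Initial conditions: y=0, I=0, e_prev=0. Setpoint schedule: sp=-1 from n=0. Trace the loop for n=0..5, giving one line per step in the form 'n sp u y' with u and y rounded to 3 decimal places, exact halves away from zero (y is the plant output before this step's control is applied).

(exact arithmetic carried between steps; '≈' marks a value shown rounded to 6 d.p. or computed from one; I and e_prev carry over from the previous line; the table rounds u and y to 3 d.p., halves away from zero)
n=0: y=0, sp=-1, e=sp−y=-1; I=-1, D=e−e_prev=-1; u=1/4·(-1)+5/4·(-1)+1/4·(-1)=-1.75; next y=-1/2·0+1/4·(-1.75)=-0.4375
n=1: y=-0.4375, sp=-1, e=sp−y=-0.5625; I=-1.5625, D=e−e_prev=0.4375; u=1/4·(-0.5625)+5/4·(-1.5625)+1/4·0.4375=-1.984375; next y=-1/2·(-0.4375)+1/4·(-1.984375)≈-0.277344
n=2: y≈-0.277344, sp=-1, e=sp−y≈-0.722656; I≈-2.285156, D=e−e_prev≈-0.160156; u=1/4·(-0.722656)+5/4·(-2.285156)+1/4·(-0.160156)≈-3.077148; next y=-1/2·(-0.277344)+1/4·(-3.077148)≈-0.630615
n=3: y≈-0.630615, sp=-1, e=sp−y≈-0.369385; I≈-2.654541, D=e−e_prev≈0.353271; u=1/4·(-0.369385)+5/4·(-2.654541)+1/4·0.353271≈-3.322205; next y=-1/2·(-0.630615)+1/4·(-3.322205)≈-0.515244
n=4: y≈-0.515244, sp=-1, e=sp−y≈-0.484756; I≈-3.139297, D=e−e_prev≈-0.115372; u=1/4·(-0.484756)+5/4·(-3.139297)+1/4·(-0.115372)≈-4.074154; next y=-1/2·(-0.515244)+1/4·(-4.074154)≈-0.760917
n=5: y≈-0.760917, sp=-1, e=sp−y≈-0.239083; I≈-3.378381, D=e−e_prev≈0.245673; u=1/4·(-0.239083)+5/4·(-3.378381)+1/4·0.245673≈-4.221328; next y=-1/2·(-0.760917)+1/4·(-4.221328)≈-0.674874

0 -1 -1.750 0.000
1 -1 -1.984 -0.438
2 -1 -3.077 -0.277
3 -1 -3.322 -0.631
4 -1 -4.074 -0.515
5 -1 -4.221 -0.761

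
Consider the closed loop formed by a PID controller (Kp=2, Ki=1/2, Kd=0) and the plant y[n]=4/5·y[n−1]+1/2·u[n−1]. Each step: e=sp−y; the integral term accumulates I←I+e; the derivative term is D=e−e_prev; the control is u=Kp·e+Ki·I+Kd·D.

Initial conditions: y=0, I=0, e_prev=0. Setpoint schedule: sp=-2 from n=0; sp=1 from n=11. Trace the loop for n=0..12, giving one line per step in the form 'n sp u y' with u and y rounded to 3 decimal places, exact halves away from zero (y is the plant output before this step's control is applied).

(exact arithmetic carried between steps; '≈' marks a value shown rounded to 6 d.p. or computed from one; I and e_prev carry over from the previous line; the table rounds u and y to 3 d.p., halves away from zero)
n=0: y=0, sp=-2, e=sp−y=-2; I=-2, D=e−e_prev=-2; u=2·(-2)+1/2·(-2)+0·(-2)=-5; next y=4/5·0+1/2·(-5)=-2.5
n=1: y=-2.5, sp=-2, e=sp−y=0.5; I=-1.5, D=e−e_prev=2.5; u=2·0.5+1/2·(-1.5)+0·2.5=0.25; next y=4/5·(-2.5)+1/2·0.25=-1.875
n=2: y=-1.875, sp=-2, e=sp−y=-0.125; I=-1.625, D=e−e_prev=-0.625; u=2·(-0.125)+1/2·(-1.625)+0·(-0.625)=-1.0625; next y=4/5·(-1.875)+1/2·(-1.0625)=-2.03125
n=3: y=-2.03125, sp=-2, e=sp−y=0.03125; I=-1.59375, D=e−e_prev=0.15625; u=2·0.03125+1/2·(-1.59375)+0·0.15625=-0.734375; next y=4/5·(-2.03125)+1/2·(-0.734375)≈-1.992188
n=4: y≈-1.992188, sp=-2, e=sp−y≈-0.007813; I≈-1.601563, D=e−e_prev≈-0.039063; u=2·(-0.007813)+1/2·(-1.601563)+0·(-0.039063)≈-0.816406; next y=4/5·(-1.992188)+1/2·(-0.816406)≈-2.001953
n=5: y≈-2.001953, sp=-2, e=sp−y≈0.001953; I≈-1.599609, D=e−e_prev≈0.009766; u=2·0.001953+1/2·(-1.599609)+0·0.009766≈-0.795898; next y=4/5·(-2.001953)+1/2·(-0.795898)≈-1.999512
n=6: y≈-1.999512, sp=-2, e=sp−y≈-0.000488; I≈-1.600098, D=e−e_prev≈-0.002441; u=2·(-0.000488)+1/2·(-1.600098)+0·(-0.002441)≈-0.801025; next y=4/5·(-1.999512)+1/2·(-0.801025)≈-2.000122
n=7: y≈-2.000122, sp=-2, e=sp−y≈0.000122; I≈-1.599976, D=e−e_prev≈0.000610; u=2·0.000122+1/2·(-1.599976)+0·0.000610≈-0.799744; next y=4/5·(-2.000122)+1/2·(-0.799744)≈-1.999969
n=8: y≈-1.999969, sp=-2, e=sp−y≈-0.000031; I≈-1.600006, D=e−e_prev≈-0.000153; u=2·(-0.000031)+1/2·(-1.600006)+0·(-0.000153)≈-0.800064; next y=4/5·(-1.999969)+1/2·(-0.800064)≈-2.000008
n=9: y≈-2.000008, sp=-2, e=sp−y≈0.000008; I≈-1.599998, D=e−e_prev≈0.000038; u=2·0.000008+1/2·(-1.599998)+0·0.000038≈-0.799984; next y=4/5·(-2.000008)+1/2·(-0.799984)≈-1.999998
n=10: y≈-1.999998, sp=-2, e=sp−y≈-0.000002; I≈-1.600000, D=e−e_prev≈-0.000010; u=2·(-0.000002)+1/2·(-1.600000)+0·(-0.000010)≈-0.800004; next y=4/5·(-1.999998)+1/2·(-0.800004)≈-2.000000
n=11: y≈-2.000000, sp=1, e=sp−y≈3.000000; I≈1.400000, D=e−e_prev≈3.000002; u=2·3.000000+1/2·1.400000+0·3.000002≈6.700001; next y=4/5·(-2.000000)+1/2·6.700001≈1.750000
n=12: y≈1.750000, sp=1, e=sp−y≈-0.750000; I≈0.650000, D=e−e_prev≈-3.750001; u=2·(-0.750000)+1/2·0.650000+0·(-3.750001)≈-1.175000; next y=4/5·1.750000+1/2·(-1.175000)≈0.812500

0 -2 -5.000 0.000
1 -2 0.250 -2.500
2 -2 -1.063 -1.875
3 -2 -0.734 -2.031
4 -2 -0.816 -1.992
5 -2 -0.796 -2.002
6 -2 -0.801 -2.000
7 -2 -0.800 -2.000
8 -2 -0.800 -2.000
9 -2 -0.800 -2.000
10 -2 -0.800 -2.000
11 1 6.700 -2.000
12 1 -1.175 1.750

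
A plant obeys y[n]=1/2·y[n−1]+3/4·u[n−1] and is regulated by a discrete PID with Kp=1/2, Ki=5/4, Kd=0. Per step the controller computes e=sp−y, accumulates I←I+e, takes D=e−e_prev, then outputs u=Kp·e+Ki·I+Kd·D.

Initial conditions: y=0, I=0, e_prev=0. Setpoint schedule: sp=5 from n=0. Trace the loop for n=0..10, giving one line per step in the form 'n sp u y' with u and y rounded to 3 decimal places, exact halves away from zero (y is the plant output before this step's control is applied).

(exact arithmetic carried between steps; '≈' marks a value shown rounded to 6 d.p. or computed from one; I and e_prev carry over from the previous line; the table rounds u and y to 3 d.p., halves away from zero)
n=0: y=0, sp=5, e=sp−y=5; I=5, D=e−e_prev=5; u=1/2·5+5/4·5+0·5=8.75; next y=1/2·0+3/4·8.75=6.5625
n=1: y=6.5625, sp=5, e=sp−y=-1.5625; I=3.4375, D=e−e_prev=-6.5625; u=1/2·(-1.5625)+5/4·3.4375+0·(-6.5625)=3.515625; next y=1/2·6.5625+3/4·3.515625≈5.917969
n=2: y≈5.917969, sp=5, e=sp−y≈-0.917969; I≈2.519531, D=e−e_prev≈0.644531; u=1/2·(-0.917969)+5/4·2.519531+0·0.644531≈2.690430; next y=1/2·5.917969+3/4·2.690430≈4.976807
n=3: y≈4.976807, sp=5, e=sp−y≈0.023193; I≈2.542725, D=e−e_prev≈0.941162; u=1/2·0.023193+5/4·2.542725+0·0.941162≈3.190002; next y=1/2·4.976807+3/4·3.190002≈4.880905
n=4: y≈4.880905, sp=5, e=sp−y≈0.119095; I≈2.661819, D=e−e_prev≈0.095901; u=1/2·0.119095+5/4·2.661819+0·0.095901≈3.386822; next y=1/2·4.880905+3/4·3.386822≈4.980569
n=5: y≈4.980569, sp=5, e=sp−y≈0.019431; I≈2.681251, D=e−e_prev≈-0.099664; u=1/2·0.019431+5/4·2.681251+0·(-0.099664)≈3.361279; next y=1/2·4.980569+3/4·3.361279≈5.011244
n=6: y≈5.011244, sp=5, e=sp−y≈-0.011244; I≈2.670007, D=e−e_prev≈-0.030675; u=1/2·(-0.011244)+5/4·2.670007+0·(-0.030675)≈3.331887; next y=1/2·5.011244+3/4·3.331887≈5.004537
n=7: y≈5.004537, sp=5, e=sp−y≈-0.004537; I≈2.665470, D=e−e_prev≈0.006706; u=1/2·(-0.004537)+5/4·2.665470+0·0.006706≈3.329569; next y=1/2·5.004537+3/4·3.329569≈4.999445
n=8: y≈4.999445, sp=5, e=sp−y≈0.000555; I≈2.666025, D=e−e_prev≈0.005092; u=1/2·0.000555+5/4·2.666025+0·0.005092≈3.332808; next y=1/2·4.999445+3/4·3.332808≈4.999329
n=9: y≈4.999329, sp=5, e=sp−y≈0.000671; I≈2.666696, D=e−e_prev≈0.000116; u=1/2·0.000671+5/4·2.666696+0·0.000116≈3.333705; next y=1/2·4.999329+3/4·3.333705≈4.999944
n=10: y≈4.999944, sp=5, e=sp−y≈0.000056; I≈2.666752, D=e−e_prev≈-0.000615; u=1/2·0.000056+5/4·2.666752+0·(-0.000615)≈3.333469; next y=1/2·4.999944+3/4·3.333469≈5.000073

0 5 8.750 0.000
1 5 3.516 6.563
2 5 2.690 5.918
3 5 3.190 4.977
4 5 3.387 4.881
5 5 3.361 4.981
6 5 3.332 5.011
7 5 3.330 5.005
8 5 3.333 4.999
9 5 3.334 4.999
10 5 3.333 5.000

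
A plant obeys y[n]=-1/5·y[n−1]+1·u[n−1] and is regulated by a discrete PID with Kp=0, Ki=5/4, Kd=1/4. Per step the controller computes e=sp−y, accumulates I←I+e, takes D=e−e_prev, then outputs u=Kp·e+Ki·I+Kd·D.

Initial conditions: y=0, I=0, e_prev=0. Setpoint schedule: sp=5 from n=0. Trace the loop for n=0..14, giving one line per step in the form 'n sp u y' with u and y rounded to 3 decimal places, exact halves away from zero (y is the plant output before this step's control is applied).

(exact arithmetic carried between steps; '≈' marks a value shown rounded to 6 d.p. or computed from one; I and e_prev carry over from the previous line; the table rounds u and y to 3 d.p., halves away from zero)
n=0: y=0, sp=5, e=sp−y=5; I=5, D=e−e_prev=5; u=0·5+5/4·5+1/4·5=7.5; next y=-1/5·0+1·7.5=7.5
n=1: y=7.5, sp=5, e=sp−y=-2.5; I=2.5, D=e−e_prev=-7.5; u=0·(-2.5)+5/4·2.5+1/4·(-7.5)=1.25; next y=-1/5·7.5+1·1.25=-0.25
n=2: y=-0.25, sp=5, e=sp−y=5.25; I=7.75, D=e−e_prev=7.75; u=0·5.25+5/4·7.75+1/4·7.75=11.625; next y=-1/5·(-0.25)+1·11.625=11.675
n=3: y=11.675, sp=5, e=sp−y=-6.675; I=1.075, D=e−e_prev=-11.925; u=0·(-6.675)+5/4·1.075+1/4·(-11.925)=-1.6375; next y=-1/5·11.675+1·(-1.6375)=-3.9725
n=4: y=-3.9725, sp=5, e=sp−y=8.9725; I=10.0475, D=e−e_prev=15.6475; u=0·8.9725+5/4·10.0475+1/4·15.6475=16.47125; next y=-1/5·(-3.9725)+1·16.47125=17.26575
n=5: y=17.26575, sp=5, e=sp−y=-12.26575; I=-2.21825, D=e−e_prev=-21.23825; u=0·(-12.26575)+5/4·(-2.21825)+1/4·(-21.23825)=-8.082375; next y=-1/5·17.26575+1·(-8.082375)=-11.535525
n=6: y=-11.535525, sp=5, e=sp−y=16.535525; I=14.317275, D=e−e_prev=28.801275; u=0·16.535525+5/4·14.317275+1/4·28.801275≈25.096913; next y=-1/5·(-11.535525)+1·25.096913≈27.404018
n=7: y≈27.404018, sp=5, e=sp−y≈-22.404018; I≈-8.086743, D=e−e_prev≈-38.939543; u=0·(-22.404018)+5/4·(-8.086743)+1/4·(-38.939543)≈-19.843314; next y=-1/5·27.404018+1·(-19.843314)≈-25.324117
n=8: y≈-25.324117, sp=5, e=sp−y≈30.324117; I≈22.237375, D=e−e_prev≈52.728135; u=0·30.324117+5/4·22.237375+1/4·52.728135≈40.978752; next y=-1/5·(-25.324117)+1·40.978752≈46.043576
n=9: y≈46.043576, sp=5, e=sp−y≈-41.043576; I≈-18.806201, D=e−e_prev≈-71.367693; u=0·(-41.043576)+5/4·(-18.806201)+1/4·(-71.367693)≈-41.349674; next y=-1/5·46.043576+1·(-41.349674)≈-50.558389
n=10: y≈-50.558389, sp=5, e=sp−y≈55.558389; I≈36.752189, D=e−e_prev≈96.601965; u=0·55.558389+5/4·36.752189+1/4·96.601965≈70.090727; next y=-1/5·(-50.558389)+1·70.090727≈80.202405
n=11: y≈80.202405, sp=5, e=sp−y≈-75.202405; I≈-38.450216, D=e−e_prev≈-130.760794; u=0·(-75.202405)+5/4·(-38.450216)+1/4·(-130.760794)≈-80.752969; next y=-1/5·80.202405+1·(-80.752969)≈-96.793450
n=12: y≈-96.793450, sp=5, e=sp−y≈101.793450; I≈63.343234, D=e−e_prev≈176.995855; u=0·101.793450+5/4·63.343234+1/4·176.995855≈123.428006; next y=-1/5·(-96.793450)+1·123.428006≈142.786696
n=13: y≈142.786696, sp=5, e=sp−y≈-137.786696; I≈-74.443462, D=e−e_prev≈-239.580145; u=0·(-137.786696)+5/4·(-74.443462)+1/4·(-239.580145)≈-152.949364; next y=-1/5·142.786696+1·(-152.949364)≈-181.506703
n=14: y≈-181.506703, sp=5, e=sp−y≈186.506703; I≈112.063241, D=e−e_prev≈324.293398; u=0·186.506703+5/4·112.063241+1/4·324.293398≈221.152401; next y=-1/5·(-181.506703)+1·221.152401≈257.453741

0 5 7.500 0.000
1 5 1.250 7.500
2 5 11.625 -0.250
3 5 -1.638 11.675
4 5 16.471 -3.973
5 5 -8.082 17.266
6 5 25.097 -11.536
7 5 -19.843 27.404
8 5 40.979 -25.324
9 5 -41.350 46.044
10 5 70.091 -50.558
11 5 -80.753 80.202
12 5 123.428 -96.793
13 5 -152.949 142.787
14 5 221.152 -181.507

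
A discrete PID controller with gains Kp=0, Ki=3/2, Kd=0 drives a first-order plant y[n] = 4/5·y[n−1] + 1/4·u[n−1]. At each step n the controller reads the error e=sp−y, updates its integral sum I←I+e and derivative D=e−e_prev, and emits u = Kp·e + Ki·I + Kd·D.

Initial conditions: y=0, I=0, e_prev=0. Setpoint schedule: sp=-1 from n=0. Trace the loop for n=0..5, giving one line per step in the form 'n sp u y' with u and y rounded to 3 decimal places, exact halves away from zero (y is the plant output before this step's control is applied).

0 -1 -1.500 0.000
1 -1 -2.438 -0.375
2 -1 -2.573 -0.909
3 -1 -2.017 -1.371
4 -1 -1.116 -1.601
5 -1 -0.276 -1.560

(exact arithmetic carried between steps; '≈' marks a value shown rounded to 6 d.p. or computed from one; I and e_prev carry over from the previous line; the table rounds u and y to 3 d.p., halves away from zero)
n=0: y=0, sp=-1, e=sp−y=-1; I=-1, D=e−e_prev=-1; u=0·(-1)+3/2·(-1)+0·(-1)=-1.5; next y=4/5·0+1/4·(-1.5)=-0.375
n=1: y=-0.375, sp=-1, e=sp−y=-0.625; I=-1.625, D=e−e_prev=0.375; u=0·(-0.625)+3/2·(-1.625)+0·0.375=-2.4375; next y=4/5·(-0.375)+1/4·(-2.4375)=-0.909375
n=2: y=-0.909375, sp=-1, e=sp−y=-0.090625; I=-1.715625, D=e−e_prev=0.534375; u=0·(-0.090625)+3/2·(-1.715625)+0·0.534375≈-2.573438; next y=4/5·(-0.909375)+1/4·(-2.573438)≈-1.370859
n=3: y≈-1.370859, sp=-1, e=sp−y≈0.370859; I≈-1.344766, D=e−e_prev≈0.461484; u=0·0.370859+3/2·(-1.344766)+0·0.461484≈-2.017148; next y=4/5·(-1.370859)+1/4·(-2.017148)≈-1.600975
n=4: y≈-1.600975, sp=-1, e=sp−y≈0.600975; I≈-0.743791, D=e−e_prev≈0.230115; u=0·0.600975+3/2·(-0.743791)+0·0.230115≈-1.115687; next y=4/5·(-1.600975)+1/4·(-1.115687)≈-1.559701
n=5: y≈-1.559701, sp=-1, e=sp−y≈0.559701; I≈-0.184090, D=e−e_prev≈-0.041273; u=0·0.559701+3/2·(-0.184090)+0·(-0.041273)≈-0.276135; next y=4/5·(-1.559701)+1/4·(-0.276135)≈-1.316795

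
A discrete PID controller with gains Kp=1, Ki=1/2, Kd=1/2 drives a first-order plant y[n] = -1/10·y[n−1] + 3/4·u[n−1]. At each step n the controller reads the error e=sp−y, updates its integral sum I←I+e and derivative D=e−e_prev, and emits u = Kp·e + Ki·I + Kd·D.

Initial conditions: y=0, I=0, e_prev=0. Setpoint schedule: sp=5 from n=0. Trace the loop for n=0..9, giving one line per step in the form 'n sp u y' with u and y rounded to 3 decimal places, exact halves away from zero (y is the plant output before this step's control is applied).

(exact arithmetic carried between steps; '≈' marks a value shown rounded to 6 d.p. or computed from one; I and e_prev carry over from the previous line; the table rounds u and y to 3 d.p., halves away from zero)
n=0: y=0, sp=5, e=sp−y=5; I=5, D=e−e_prev=5; u=1·5+1/2·5+1/2·5=10; next y=-1/10·0+3/4·10=7.5
n=1: y=7.5, sp=5, e=sp−y=-2.5; I=2.5, D=e−e_prev=-7.5; u=1·(-2.5)+1/2·2.5+1/2·(-7.5)=-5; next y=-1/10·7.5+3/4·(-5)=-4.5
n=2: y=-4.5, sp=5, e=sp−y=9.5; I=12, D=e−e_prev=12; u=1·9.5+1/2·12+1/2·12=21.5; next y=-1/10·(-4.5)+3/4·21.5=16.575
n=3: y=16.575, sp=5, e=sp−y=-11.575; I=0.425, D=e−e_prev=-21.075; u=1·(-11.575)+1/2·0.425+1/2·(-21.075)=-21.9; next y=-1/10·16.575+3/4·(-21.9)=-18.0825
n=4: y=-18.0825, sp=5, e=sp−y=23.0825; I=23.5075, D=e−e_prev=34.6575; u=1·23.0825+1/2·23.5075+1/2·34.6575=52.165; next y=-1/10·(-18.0825)+3/4·52.165=40.932
n=5: y=40.932, sp=5, e=sp−y=-35.932; I=-12.4245, D=e−e_prev=-59.0145; u=1·(-35.932)+1/2·(-12.4245)+1/2·(-59.0145)=-71.6515; next y=-1/10·40.932+3/4·(-71.6515)=-57.831825
n=6: y=-57.831825, sp=5, e=sp−y=62.831825; I=50.407325, D=e−e_prev=98.763825; u=1·62.831825+1/2·50.407325+1/2·98.763825=137.4174; next y=-1/10·(-57.831825)+3/4·137.4174≈108.846233
n=7: y≈108.846233, sp=5, e=sp−y≈-103.846233; I≈-53.438908, D=e−e_prev≈-166.678058; u=1·(-103.846233)+1/2·(-53.438908)+1/2·(-166.678058)≈-213.904715; next y=-1/10·108.846233+3/4·(-213.904715)≈-171.313160
n=8: y≈-171.313160, sp=5, e=sp−y≈176.313160; I≈122.874252, D=e−e_prev≈280.159392; u=1·176.313160+1/2·122.874252+1/2·280.159392≈377.829982; next y=-1/10·(-171.313160)+3/4·377.829982≈300.503802
n=9: y≈300.503802, sp=5, e=sp−y≈-295.503802; I≈-172.629550, D=e−e_prev≈-471.816962; u=1·(-295.503802)+1/2·(-172.629550)+1/2·(-471.816962)≈-617.727058; next y=-1/10·300.503802+3/4·(-617.727058)≈-493.345674

0 5 10.000 0.000
1 5 -5.000 7.500
2 5 21.500 -4.500
3 5 -21.900 16.575
4 5 52.165 -18.083
5 5 -71.652 40.932
6 5 137.417 -57.832
7 5 -213.905 108.846
8 5 377.830 -171.313
9 5 -617.727 300.504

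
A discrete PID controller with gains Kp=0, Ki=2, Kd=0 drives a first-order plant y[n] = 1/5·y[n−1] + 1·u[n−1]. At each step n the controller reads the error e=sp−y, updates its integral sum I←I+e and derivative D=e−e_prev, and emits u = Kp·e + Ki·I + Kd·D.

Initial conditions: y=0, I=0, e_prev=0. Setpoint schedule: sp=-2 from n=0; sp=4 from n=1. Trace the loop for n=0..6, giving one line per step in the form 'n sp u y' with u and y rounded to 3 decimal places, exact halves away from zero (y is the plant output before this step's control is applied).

0 -2 -4.000 0.000
1 4 12.000 -4.000
2 4 -2.400 11.200
3 4 5.920 -0.160
4 4 2.144 5.888
5 4 3.501 3.322
6 4 3.171 4.165

(exact arithmetic carried between steps; '≈' marks a value shown rounded to 6 d.p. or computed from one; I and e_prev carry over from the previous line; the table rounds u and y to 3 d.p., halves away from zero)
n=0: y=0, sp=-2, e=sp−y=-2; I=-2, D=e−e_prev=-2; u=0·(-2)+2·(-2)+0·(-2)=-4; next y=1/5·0+1·(-4)=-4
n=1: y=-4, sp=4, e=sp−y=8; I=6, D=e−e_prev=10; u=0·8+2·6+0·10=12; next y=1/5·(-4)+1·12=11.2
n=2: y=11.2, sp=4, e=sp−y=-7.2; I=-1.2, D=e−e_prev=-15.2; u=0·(-7.2)+2·(-1.2)+0·(-15.2)=-2.4; next y=1/5·11.2+1·(-2.4)=-0.16
n=3: y=-0.16, sp=4, e=sp−y=4.16; I=2.96, D=e−e_prev=11.36; u=0·4.16+2·2.96+0·11.36=5.92; next y=1/5·(-0.16)+1·5.92=5.888
n=4: y=5.888, sp=4, e=sp−y=-1.888; I=1.072, D=e−e_prev=-6.048; u=0·(-1.888)+2·1.072+0·(-6.048)=2.144; next y=1/5·5.888+1·2.144=3.3216
n=5: y=3.3216, sp=4, e=sp−y=0.6784; I=1.7504, D=e−e_prev=2.5664; u=0·0.6784+2·1.7504+0·2.5664=3.5008; next y=1/5·3.3216+1·3.5008=4.16512
n=6: y=4.16512, sp=4, e=sp−y=-0.16512; I=1.58528, D=e−e_prev=-0.84352; u=0·(-0.16512)+2·1.58528+0·(-0.84352)=3.17056; next y=1/5·4.16512+1·3.17056=4.003584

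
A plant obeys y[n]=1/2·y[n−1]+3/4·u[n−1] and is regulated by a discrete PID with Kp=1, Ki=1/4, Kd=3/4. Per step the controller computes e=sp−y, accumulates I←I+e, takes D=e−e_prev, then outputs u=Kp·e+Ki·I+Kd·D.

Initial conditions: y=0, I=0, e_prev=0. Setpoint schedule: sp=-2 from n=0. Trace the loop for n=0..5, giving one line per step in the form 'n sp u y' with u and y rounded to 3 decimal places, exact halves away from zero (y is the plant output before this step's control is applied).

(exact arithmetic carried between steps; '≈' marks a value shown rounded to 6 d.p. or computed from one; I and e_prev carry over from the previous line; the table rounds u and y to 3 d.p., halves away from zero)
n=0: y=0, sp=-2, e=sp−y=-2; I=-2, D=e−e_prev=-2; u=1·(-2)+1/4·(-2)+3/4·(-2)=-4; next y=1/2·0+3/4·(-4)=-3
n=1: y=-3, sp=-2, e=sp−y=1; I=-1, D=e−e_prev=3; u=1·1+1/4·(-1)+3/4·3=3; next y=1/2·(-3)+3/4·3=0.75
n=2: y=0.75, sp=-2, e=sp−y=-2.75; I=-3.75, D=e−e_prev=-3.75; u=1·(-2.75)+1/4·(-3.75)+3/4·(-3.75)=-6.5; next y=1/2·0.75+3/4·(-6.5)=-4.5
n=3: y=-4.5, sp=-2, e=sp−y=2.5; I=-1.25, D=e−e_prev=5.25; u=1·2.5+1/4·(-1.25)+3/4·5.25=6.125; next y=1/2·(-4.5)+3/4·6.125=2.34375
n=4: y=2.34375, sp=-2, e=sp−y=-4.34375; I=-5.59375, D=e−e_prev=-6.84375; u=1·(-4.34375)+1/4·(-5.59375)+3/4·(-6.84375)=-10.875; next y=1/2·2.34375+3/4·(-10.875)=-6.984375
n=5: y=-6.984375, sp=-2, e=sp−y=4.984375; I=-0.609375, D=e−e_prev=9.328125; u=1·4.984375+1/4·(-0.609375)+3/4·9.328125=11.828125; next y=1/2·(-6.984375)+3/4·11.828125≈5.378906

0 -2 -4.000 0.000
1 -2 3.000 -3.000
2 -2 -6.500 0.750
3 -2 6.125 -4.500
4 -2 -10.875 2.344
5 -2 11.828 -6.984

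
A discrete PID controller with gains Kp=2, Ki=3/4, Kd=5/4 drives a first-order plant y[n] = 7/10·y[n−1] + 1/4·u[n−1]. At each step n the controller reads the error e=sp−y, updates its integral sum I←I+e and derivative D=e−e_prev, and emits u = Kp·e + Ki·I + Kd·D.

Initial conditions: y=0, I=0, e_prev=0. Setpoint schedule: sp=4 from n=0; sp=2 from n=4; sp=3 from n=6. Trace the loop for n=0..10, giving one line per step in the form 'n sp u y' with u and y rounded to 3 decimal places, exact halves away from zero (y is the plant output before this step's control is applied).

(exact arithmetic carried between steps; '≈' marks a value shown rounded to 6 d.p. or computed from one; I and e_prev carry over from the previous line; the table rounds u and y to 3 d.p., halves away from zero)
n=0: y=0, sp=4, e=sp−y=4; I=4, D=e−e_prev=4; u=2·4+3/4·4+5/4·4=16; next y=7/10·0+1/4·16=4
n=1: y=4, sp=4, e=sp−y=0; I=4, D=e−e_prev=-4; u=2·0+3/4·4+5/4·(-4)=-2; next y=7/10·4+1/4·(-2)=2.3
n=2: y=2.3, sp=4, e=sp−y=1.7; I=5.7, D=e−e_prev=1.7; u=2·1.7+3/4·5.7+5/4·1.7=9.8; next y=7/10·2.3+1/4·9.8=4.06
n=3: y=4.06, sp=4, e=sp−y=-0.06; I=5.64, D=e−e_prev=-1.76; u=2·(-0.06)+3/4·5.64+5/4·(-1.76)=1.91; next y=7/10·4.06+1/4·1.91=3.3195
n=4: y=3.3195, sp=2, e=sp−y=-1.3195; I=4.3205, D=e−e_prev=-1.2595; u=2·(-1.3195)+3/4·4.3205+5/4·(-1.2595)=-0.973; next y=7/10·3.3195+1/4·(-0.973)=2.0804
n=5: y=2.0804, sp=2, e=sp−y=-0.0804; I=4.2401, D=e−e_prev=1.2391; u=2·(-0.0804)+3/4·4.2401+5/4·1.2391=4.56815; next y=7/10·2.0804+1/4·4.56815≈2.598318
n=6: y≈2.598318, sp=3, e=sp−y≈0.401683; I≈4.641783, D=e−e_prev≈0.482083; u=2·0.401683+3/4·4.641783+5/4·0.482083≈4.887305; next y=7/10·2.598318+1/4·4.887305≈3.040649
n=7: y≈3.040649, sp=3, e=sp−y≈-0.040649; I≈4.601134, D=e−e_prev≈-0.442331; u=2·(-0.040649)+3/4·4.601134+5/4·(-0.442331)≈2.816640; next y=7/10·3.040649+1/4·2.816640≈2.832614
n=8: y≈2.832614, sp=3, e=sp−y≈0.167386; I≈4.768520, D=e−e_prev≈0.208035; u=2·0.167386+3/4·4.768520+5/4·0.208035≈4.171206; next y=7/10·2.832614+1/4·4.171206≈3.025631
n=9: y≈3.025631, sp=3, e=sp−y≈-0.025631; I≈4.742889, D=e−e_prev≈-0.193017; u=2·(-0.025631)+3/4·4.742889+5/4·(-0.193017)≈3.264633; next y=7/10·3.025631+1/4·3.264633≈2.934100
n=10: y≈2.934100, sp=3, e=sp−y≈0.065900; I≈4.808789, D=e−e_prev≈0.091531; u=2·0.065900+3/4·4.808789+5/4·0.091531≈3.852806; next y=7/10·2.934100+1/4·3.852806≈3.017071

0 4 16.000 0.000
1 4 -2.000 4.000
2 4 9.800 2.300
3 4 1.910 4.060
4 2 -0.973 3.320
5 2 4.568 2.080
6 3 4.887 2.598
7 3 2.817 3.041
8 3 4.171 2.833
9 3 3.265 3.026
10 3 3.853 2.934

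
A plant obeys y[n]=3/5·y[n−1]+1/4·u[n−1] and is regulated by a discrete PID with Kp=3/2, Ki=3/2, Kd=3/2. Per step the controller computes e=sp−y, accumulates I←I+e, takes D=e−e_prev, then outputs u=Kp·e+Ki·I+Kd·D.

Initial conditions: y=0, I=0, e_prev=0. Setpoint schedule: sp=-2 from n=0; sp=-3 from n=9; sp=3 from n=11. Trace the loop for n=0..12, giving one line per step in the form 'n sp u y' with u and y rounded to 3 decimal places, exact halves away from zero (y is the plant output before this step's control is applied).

0 -2 -9.000 0.000
1 -2 1.125 -2.250
2 -2 -7.191 -1.069
3 -2 -0.650 -2.439
4 -2 -5.706 -1.626
5 -2 -1.555 -2.402
6 -2 -4.690 -1.830
7 -2 -2.105 -2.271
8 -2 -4.079 -1.888
9 -3 -6.984 -2.153
10 -3 -3.169 -3.038
11 3 20.658 -2.615
12 3 -7.233 3.595

(exact arithmetic carried between steps; '≈' marks a value shown rounded to 6 d.p. or computed from one; I and e_prev carry over from the previous line; the table rounds u and y to 3 d.p., halves away from zero)
n=0: y=0, sp=-2, e=sp−y=-2; I=-2, D=e−e_prev=-2; u=3/2·(-2)+3/2·(-2)+3/2·(-2)=-9; next y=3/5·0+1/4·(-9)=-2.25
n=1: y=-2.25, sp=-2, e=sp−y=0.25; I=-1.75, D=e−e_prev=2.25; u=3/2·0.25+3/2·(-1.75)+3/2·2.25=1.125; next y=3/5·(-2.25)+1/4·1.125=-1.06875
n=2: y=-1.06875, sp=-2, e=sp−y=-0.93125; I=-2.68125, D=e−e_prev=-1.18125; u=3/2·(-0.93125)+3/2·(-2.68125)+3/2·(-1.18125)=-7.190625; next y=3/5·(-1.06875)+1/4·(-7.190625)≈-2.438906
n=3: y≈-2.438906, sp=-2, e=sp−y≈0.438906; I≈-2.242344, D=e−e_prev≈1.370156; u=3/2·0.438906+3/2·(-2.242344)+3/2·1.370156≈-0.649922; next y=3/5·(-2.438906)+1/4·(-0.649922)≈-1.625824
n=4: y≈-1.625824, sp=-2, e=sp−y≈-0.374176; I≈-2.616520, D=e−e_prev≈-0.813082; u=3/2·(-0.374176)+3/2·(-2.616520)+3/2·(-0.813082)≈-5.705666; next y=3/5·(-1.625824)+1/4·(-5.705666)≈-2.401911
n=5: y≈-2.401911, sp=-2, e=sp−y≈0.401911; I≈-2.214608, D=e−e_prev≈0.776087; u=3/2·0.401911+3/2·(-2.214608)+3/2·0.776087≈-1.554916; next y=3/5·(-2.401911)+1/4·(-1.554916)≈-1.829876
n=6: y≈-1.829876, sp=-2, e=sp−y≈-0.170124; I≈-2.384733, D=e−e_prev≈-0.572035; u=3/2·(-0.170124)+3/2·(-2.384733)+3/2·(-0.572035)≈-4.690339; next y=3/5·(-1.829876)+1/4·(-4.690339)≈-2.270510
n=7: y≈-2.270510, sp=-2, e=sp−y≈0.270510; I≈-2.114223, D=e−e_prev≈0.440635; u=3/2·0.270510+3/2·(-2.114223)+3/2·0.440635≈-2.104617; next y=3/5·(-2.270510)+1/4·(-2.104617)≈-1.888460
n=8: y≈-1.888460, sp=-2, e=sp−y≈-0.111540; I≈-2.225762, D=e−e_prev≈-0.382050; u=3/2·(-0.111540)+3/2·(-2.225762)+3/2·(-0.382050)≈-4.079028; next y=3/5·(-1.888460)+1/4·(-4.079028)≈-2.152833
n=9: y≈-2.152833, sp=-3, e=sp−y≈-0.847167; I≈-3.072929, D=e−e_prev≈-0.735627; u=3/2·(-0.847167)+3/2·(-3.072929)+3/2·(-0.735627)≈-6.983585; next y=3/5·(-2.152833)+1/4·(-6.983585)≈-3.037596
n=10: y≈-3.037596, sp=-3, e=sp−y≈0.037596; I≈-3.035333, D=e−e_prev≈0.884763; u=3/2·0.037596+3/2·(-3.035333)+3/2·0.884763≈-3.169461; next y=3/5·(-3.037596)+1/4·(-3.169461)≈-2.614923
n=11: y≈-2.614923, sp=3, e=sp−y≈5.614923; I≈2.579590, D=e−e_prev≈5.577327; u=3/2·5.614923+3/2·2.579590+3/2·5.577327≈20.657759; next y=3/5·(-2.614923)+1/4·20.657759≈3.595486
n=12: y≈3.595486, sp=3, e=sp−y≈-0.595486; I≈1.984104, D=e−e_prev≈-6.210409; u=3/2·(-0.595486)+3/2·1.984104+3/2·(-6.210409)≈-7.232687; next y=3/5·3.595486+1/4·(-7.232687)≈0.349120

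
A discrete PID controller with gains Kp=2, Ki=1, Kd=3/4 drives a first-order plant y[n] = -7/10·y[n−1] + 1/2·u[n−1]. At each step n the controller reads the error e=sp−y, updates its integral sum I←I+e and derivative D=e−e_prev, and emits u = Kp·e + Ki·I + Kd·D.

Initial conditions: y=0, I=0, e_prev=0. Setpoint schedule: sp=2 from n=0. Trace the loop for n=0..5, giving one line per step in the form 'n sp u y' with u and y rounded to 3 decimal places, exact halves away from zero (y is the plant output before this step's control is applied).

0 2 7.500 0.000
1 2 -6.063 3.750
2 2 30.273 -5.656
3 2 -61.946 19.096
4 2 177.409 -44.340
5 2 -439.140 119.743

(exact arithmetic carried between steps; '≈' marks a value shown rounded to 6 d.p. or computed from one; I and e_prev carry over from the previous line; the table rounds u and y to 3 d.p., halves away from zero)
n=0: y=0, sp=2, e=sp−y=2; I=2, D=e−e_prev=2; u=2·2+1·2+3/4·2=7.5; next y=-7/10·0+1/2·7.5=3.75
n=1: y=3.75, sp=2, e=sp−y=-1.75; I=0.25, D=e−e_prev=-3.75; u=2·(-1.75)+1·0.25+3/4·(-3.75)=-6.0625; next y=-7/10·3.75+1/2·(-6.0625)=-5.65625
n=2: y=-5.65625, sp=2, e=sp−y=7.65625; I=7.90625, D=e−e_prev=9.40625; u=2·7.65625+1·7.90625+3/4·9.40625≈30.273438; next y=-7/10·(-5.65625)+1/2·30.273438≈19.096094
n=3: y≈19.096094, sp=2, e=sp−y≈-17.096094; I≈-9.189844, D=e−e_prev≈-24.752344; u=2·(-17.096094)+1·(-9.189844)+3/4·(-24.752344)≈-61.946289; next y=-7/10·19.096094+1/2·(-61.946289)≈-44.340410
n=4: y≈-44.340410, sp=2, e=sp−y≈46.340410; I≈37.150566, D=e−e_prev≈63.436504; u=2·46.340410+1·37.150566+3/4·63.436504≈177.408765; next y=-7/10·(-44.340410)+1/2·177.408765≈119.742669
n=5: y≈119.742669, sp=2, e=sp−y≈-117.742669; I≈-80.592103, D=e−e_prev≈-164.083080; u=2·(-117.742669)+1·(-80.592103)+3/4·(-164.083080)≈-439.139752; next y=-7/10·119.742669+1/2·(-439.139752)≈-303.389744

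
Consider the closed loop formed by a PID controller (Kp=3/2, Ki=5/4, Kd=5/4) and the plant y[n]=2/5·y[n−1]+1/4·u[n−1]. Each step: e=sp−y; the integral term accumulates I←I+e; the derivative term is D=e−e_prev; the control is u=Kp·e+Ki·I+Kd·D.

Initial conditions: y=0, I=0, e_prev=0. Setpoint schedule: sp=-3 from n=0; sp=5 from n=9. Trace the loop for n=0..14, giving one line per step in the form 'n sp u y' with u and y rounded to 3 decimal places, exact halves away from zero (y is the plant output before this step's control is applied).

(exact arithmetic carried between steps; '≈' marks a value shown rounded to 6 d.p. or computed from one; I and e_prev carry over from the previous line; the table rounds u and y to 3 d.p., halves away from zero)
n=0: y=0, sp=-3, e=sp−y=-3; I=-3, D=e−e_prev=-3; u=3/2·(-3)+5/4·(-3)+5/4·(-3)=-12; next y=2/5·0+1/4·(-12)=-3
n=1: y=-3, sp=-3, e=sp−y=0; I=-3, D=e−e_prev=3; u=3/2·0+5/4·(-3)+5/4·3=0; next y=2/5·(-3)+1/4·0=-1.2
n=2: y=-1.2, sp=-3, e=sp−y=-1.8; I=-4.8, D=e−e_prev=-1.8; u=3/2·(-1.8)+5/4·(-4.8)+5/4·(-1.8)=-10.95; next y=2/5·(-1.2)+1/4·(-10.95)=-3.2175
n=3: y=-3.2175, sp=-3, e=sp−y=0.2175; I=-4.5825, D=e−e_prev=2.0175; u=3/2·0.2175+5/4·(-4.5825)+5/4·2.0175=-2.88; next y=2/5·(-3.2175)+1/4·(-2.88)=-2.007
n=4: y=-2.007, sp=-3, e=sp−y=-0.993; I=-5.5755, D=e−e_prev=-1.2105; u=3/2·(-0.993)+5/4·(-5.5755)+5/4·(-1.2105)=-9.972; next y=2/5·(-2.007)+1/4·(-9.972)=-3.2958
n=5: y=-3.2958, sp=-3, e=sp−y=0.2958; I=-5.2797, D=e−e_prev=1.2888; u=3/2·0.2958+5/4·(-5.2797)+5/4·1.2888=-4.544925; next y=2/5·(-3.2958)+1/4·(-4.544925)≈-2.454551
n=6: y≈-2.454551, sp=-3, e=sp−y≈-0.545449; I≈-5.825149, D=e−e_prev≈-0.841249; u=3/2·(-0.545449)+5/4·(-5.825149)+5/4·(-0.841249)≈-9.15117; next y=2/5·(-2.454551)+1/4·(-9.15117)≈-3.269613
n=7: y=-3.269613, sp=-3, e=sp−y=0.269613; I≈-5.555536, D=e−e_prev≈0.815062; u=3/2·0.269613+5/4·(-5.555536)+5/4·0.815062≈-5.521173; next y=2/5·(-3.269613)+1/4·(-5.521173)≈-2.688138
n=8: y≈-2.688138, sp=-3, e=sp−y≈-0.311862; I≈-5.867397, D=e−e_prev≈-0.581475; u=3/2·(-0.311862)+5/4·(-5.867397)+5/4·(-0.581475)≈-8.528882; next y=2/5·(-2.688138)+1/4·(-8.528882)≈-3.207476
n=9: y≈-3.207476, sp=5, e=sp−y≈8.207476; I≈2.340079, D=e−e_prev≈8.519337; u=3/2·8.207476+5/4·2.340079+5/4·8.519337≈25.885484; next y=2/5·(-3.207476)+1/4·25.885484≈5.188381
n=10: y≈5.188381, sp=5, e=sp−y≈-0.188381; I≈2.151698, D=e−e_prev≈-8.395857; u=3/2·(-0.188381)+5/4·2.151698+5/4·(-8.395857)≈-8.087769; next y=2/5·5.188381+1/4·(-8.087769)≈0.053410
n=11: y≈0.053410, sp=5, e=sp−y≈4.946590; I≈7.098288, D=e−e_prev≈5.134971; u=3/2·4.946590+5/4·7.098288+5/4·5.134971≈22.711458; next y=2/5·0.053410+1/4·22.711458≈5.699229
n=12: y≈5.699229, sp=5, e=sp−y≈-0.699229; I≈6.399059, D=e−e_prev≈-5.645819; u=3/2·(-0.699229)+5/4·6.399059+5/4·(-5.645819)≈-0.107292; next y=2/5·5.699229+1/4·(-0.107292)≈2.252868
n=13: y≈2.252868, sp=5, e=sp−y≈2.747132; I≈9.146191, D=e−e_prev≈3.446360; u=3/2·2.747132+5/4·9.146191+5/4·3.446360≈19.861386; next y=2/5·2.252868+1/4·19.861386≈5.866494
n=14: y≈5.866494, sp=5, e=sp−y≈-0.866494; I≈8.279697, D=e−e_prev≈-3.613625; u=3/2·(-0.866494)+5/4·8.279697+5/4·(-3.613625)≈4.532849; next y=2/5·5.866494+1/4·4.532849≈3.479810

0 -3 -12.000 0.000
1 -3 0.000 -3.000
2 -3 -10.950 -1.200
3 -3 -2.880 -3.218
4 -3 -9.972 -2.007
5 -3 -4.545 -3.296
6 -3 -9.151 -2.455
7 -3 -5.521 -3.270
8 -3 -8.529 -2.688
9 5 25.885 -3.207
10 5 -8.088 5.188
11 5 22.711 0.053
12 5 -0.107 5.699
13 5 19.861 2.253
14 5 4.533 5.866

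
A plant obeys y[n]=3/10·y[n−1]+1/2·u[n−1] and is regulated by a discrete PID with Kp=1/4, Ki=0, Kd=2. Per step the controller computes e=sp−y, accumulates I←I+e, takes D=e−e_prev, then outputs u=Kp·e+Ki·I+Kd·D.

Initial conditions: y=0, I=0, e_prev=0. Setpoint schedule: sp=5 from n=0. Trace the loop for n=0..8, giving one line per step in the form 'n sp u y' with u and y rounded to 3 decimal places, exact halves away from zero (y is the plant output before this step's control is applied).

(exact arithmetic carried between steps; '≈' marks a value shown rounded to 6 d.p. or computed from one; I and e_prev carry over from the previous line; the table rounds u and y to 3 d.p., halves away from zero)
n=0: y=0, sp=5, e=sp−y=5; I=5, D=e−e_prev=5; u=1/4·5+0·5+2·5=11.25; next y=3/10·0+1/2·11.25=5.625
n=1: y=5.625, sp=5, e=sp−y=-0.625; I=4.375, D=e−e_prev=-5.625; u=1/4·(-0.625)+0·4.375+2·(-5.625)=-11.40625; next y=3/10·5.625+1/2·(-11.40625)=-4.015625
n=2: y=-4.015625, sp=5, e=sp−y=9.015625; I=13.390625, D=e−e_prev=9.640625; u=1/4·9.015625+0·13.390625+2·9.640625≈21.535156; next y=3/10·(-4.015625)+1/2·21.535156≈9.562891
n=3: y≈9.562891, sp=5, e=sp−y≈-4.562891; I≈8.827734, D=e−e_prev≈-13.578516; u=1/4·(-4.562891)+0·8.827734+2·(-13.578516)≈-28.297754; next y=3/10·9.562891+1/2·(-28.297754)≈-11.280010
n=4: y≈-11.280010, sp=5, e=sp−y≈16.280010; I≈25.107744, D=e−e_prev≈20.842900; u=1/4·16.280010+0·25.107744+2·20.842900≈45.755803; next y=3/10·(-11.280010)+1/2·45.755803≈19.493899
n=5: y≈19.493899, sp=5, e=sp−y≈-14.493899; I≈10.613845, D=e−e_prev≈-30.773908; u=1/4·(-14.493899)+0·10.613845+2·(-30.773908)≈-65.171292; next y=3/10·19.493899+1/2·(-65.171292)≈-26.737476
n=6: y≈-26.737476, sp=5, e=sp−y≈31.737476; I≈42.351322, D=e−e_prev≈46.231375; u=1/4·31.737476+0·42.351322+2·46.231375≈100.397119; next y=3/10·(-26.737476)+1/2·100.397119≈42.177317
n=7: y≈42.177317, sp=5, e=sp−y≈-37.177317; I≈5.174005, D=e−e_prev≈-68.914793; u=1/4·(-37.177317)+0·5.174005+2·(-68.914793)≈-147.123915; next y=3/10·42.177317+1/2·(-147.123915)≈-60.908762
n=8: y≈-60.908762, sp=5, e=sp−y≈65.908762; I≈71.082767, D=e−e_prev≈103.086079; u=1/4·65.908762+0·71.082767+2·103.086079≈222.649348; next y=3/10·(-60.908762)+1/2·222.649348≈93.052045

0 5 11.250 0.000
1 5 -11.406 5.625
2 5 21.535 -4.016
3 5 -28.298 9.563
4 5 45.756 -11.280
5 5 -65.171 19.494
6 5 100.397 -26.737
7 5 -147.124 42.177
8 5 222.649 -60.909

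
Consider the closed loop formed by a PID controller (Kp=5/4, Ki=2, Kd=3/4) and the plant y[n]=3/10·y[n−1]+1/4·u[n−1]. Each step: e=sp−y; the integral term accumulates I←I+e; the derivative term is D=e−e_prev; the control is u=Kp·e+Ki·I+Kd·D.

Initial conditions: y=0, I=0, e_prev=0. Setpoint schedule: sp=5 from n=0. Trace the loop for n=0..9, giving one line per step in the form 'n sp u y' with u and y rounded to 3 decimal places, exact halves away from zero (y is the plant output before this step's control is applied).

(exact arithmetic carried between steps; '≈' marks a value shown rounded to 6 d.p. or computed from one; I and e_prev carry over from the previous line; the table rounds u and y to 3 d.p., halves away from zero)
n=0: y=0, sp=5, e=sp−y=5; I=5, D=e−e_prev=5; u=5/4·5+2·5+3/4·5=20; next y=3/10·0+1/4·20=5
n=1: y=5, sp=5, e=sp−y=0; I=5, D=e−e_prev=-5; u=5/4·0+2·5+3/4·(-5)=6.25; next y=3/10·5+1/4·6.25=3.0625
n=2: y=3.0625, sp=5, e=sp−y=1.9375; I=6.9375, D=e−e_prev=1.9375; u=5/4·1.9375+2·6.9375+3/4·1.9375=17.75; next y=3/10·3.0625+1/4·17.75=5.35625
n=3: y=5.35625, sp=5, e=sp−y=-0.35625; I=6.58125, D=e−e_prev=-2.29375; u=5/4·(-0.35625)+2·6.58125+3/4·(-2.29375)=10.996875; next y=3/10·5.35625+1/4·10.996875≈4.356094
n=4: y≈4.356094, sp=5, e=sp−y≈0.643906; I≈7.225156, D=e−e_prev≈1.000156; u=5/4·0.643906+2·7.225156+3/4·1.000156≈16.005313; next y=3/10·4.356094+1/4·16.005313≈5.308156
n=5: y≈5.308156, sp=5, e=sp−y≈-0.308156; I≈6.917, D=e−e_prev≈-0.952063; u=5/4·(-0.308156)+2·6.917+3/4·(-0.952063)≈12.734758; next y=3/10·5.308156+1/4·12.734758≈4.776136
n=6: y≈4.776136, sp=5, e=sp−y≈0.223864; I≈7.140864, D=e−e_prev≈0.532020; u=5/4·0.223864+2·7.140864+3/4·0.532020≈14.960572; next y=3/10·4.776136+1/4·14.960572≈5.172984
n=7: y≈5.172984, sp=5, e=sp−y≈-0.172984; I≈6.967880, D=e−e_prev≈-0.396848; u=5/4·(-0.172984)+2·6.967880+3/4·(-0.396848)≈13.421894; next y=3/10·5.172984+1/4·13.421894≈4.907369
n=8: y≈4.907369, sp=5, e=sp−y≈0.092631; I≈7.060511, D=e−e_prev≈0.265615; u=5/4·0.092631+2·7.060511+3/4·0.265615≈14.436023; next y=3/10·4.907369+1/4·14.436023≈5.081216
n=9: y≈5.081216, sp=5, e=sp−y≈-0.081216; I≈6.979295, D=e−e_prev≈-0.173848; u=5/4·(-0.081216)+2·6.979295+3/4·(-0.173848)≈13.726684; next y=3/10·5.081216+1/4·13.726684≈4.956036

0 5 20.000 0.000
1 5 6.250 5.000
2 5 17.750 3.063
3 5 10.997 5.356
4 5 16.005 4.356
5 5 12.735 5.308
6 5 14.961 4.776
7 5 13.422 5.173
8 5 14.436 4.907
9 5 13.727 5.081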